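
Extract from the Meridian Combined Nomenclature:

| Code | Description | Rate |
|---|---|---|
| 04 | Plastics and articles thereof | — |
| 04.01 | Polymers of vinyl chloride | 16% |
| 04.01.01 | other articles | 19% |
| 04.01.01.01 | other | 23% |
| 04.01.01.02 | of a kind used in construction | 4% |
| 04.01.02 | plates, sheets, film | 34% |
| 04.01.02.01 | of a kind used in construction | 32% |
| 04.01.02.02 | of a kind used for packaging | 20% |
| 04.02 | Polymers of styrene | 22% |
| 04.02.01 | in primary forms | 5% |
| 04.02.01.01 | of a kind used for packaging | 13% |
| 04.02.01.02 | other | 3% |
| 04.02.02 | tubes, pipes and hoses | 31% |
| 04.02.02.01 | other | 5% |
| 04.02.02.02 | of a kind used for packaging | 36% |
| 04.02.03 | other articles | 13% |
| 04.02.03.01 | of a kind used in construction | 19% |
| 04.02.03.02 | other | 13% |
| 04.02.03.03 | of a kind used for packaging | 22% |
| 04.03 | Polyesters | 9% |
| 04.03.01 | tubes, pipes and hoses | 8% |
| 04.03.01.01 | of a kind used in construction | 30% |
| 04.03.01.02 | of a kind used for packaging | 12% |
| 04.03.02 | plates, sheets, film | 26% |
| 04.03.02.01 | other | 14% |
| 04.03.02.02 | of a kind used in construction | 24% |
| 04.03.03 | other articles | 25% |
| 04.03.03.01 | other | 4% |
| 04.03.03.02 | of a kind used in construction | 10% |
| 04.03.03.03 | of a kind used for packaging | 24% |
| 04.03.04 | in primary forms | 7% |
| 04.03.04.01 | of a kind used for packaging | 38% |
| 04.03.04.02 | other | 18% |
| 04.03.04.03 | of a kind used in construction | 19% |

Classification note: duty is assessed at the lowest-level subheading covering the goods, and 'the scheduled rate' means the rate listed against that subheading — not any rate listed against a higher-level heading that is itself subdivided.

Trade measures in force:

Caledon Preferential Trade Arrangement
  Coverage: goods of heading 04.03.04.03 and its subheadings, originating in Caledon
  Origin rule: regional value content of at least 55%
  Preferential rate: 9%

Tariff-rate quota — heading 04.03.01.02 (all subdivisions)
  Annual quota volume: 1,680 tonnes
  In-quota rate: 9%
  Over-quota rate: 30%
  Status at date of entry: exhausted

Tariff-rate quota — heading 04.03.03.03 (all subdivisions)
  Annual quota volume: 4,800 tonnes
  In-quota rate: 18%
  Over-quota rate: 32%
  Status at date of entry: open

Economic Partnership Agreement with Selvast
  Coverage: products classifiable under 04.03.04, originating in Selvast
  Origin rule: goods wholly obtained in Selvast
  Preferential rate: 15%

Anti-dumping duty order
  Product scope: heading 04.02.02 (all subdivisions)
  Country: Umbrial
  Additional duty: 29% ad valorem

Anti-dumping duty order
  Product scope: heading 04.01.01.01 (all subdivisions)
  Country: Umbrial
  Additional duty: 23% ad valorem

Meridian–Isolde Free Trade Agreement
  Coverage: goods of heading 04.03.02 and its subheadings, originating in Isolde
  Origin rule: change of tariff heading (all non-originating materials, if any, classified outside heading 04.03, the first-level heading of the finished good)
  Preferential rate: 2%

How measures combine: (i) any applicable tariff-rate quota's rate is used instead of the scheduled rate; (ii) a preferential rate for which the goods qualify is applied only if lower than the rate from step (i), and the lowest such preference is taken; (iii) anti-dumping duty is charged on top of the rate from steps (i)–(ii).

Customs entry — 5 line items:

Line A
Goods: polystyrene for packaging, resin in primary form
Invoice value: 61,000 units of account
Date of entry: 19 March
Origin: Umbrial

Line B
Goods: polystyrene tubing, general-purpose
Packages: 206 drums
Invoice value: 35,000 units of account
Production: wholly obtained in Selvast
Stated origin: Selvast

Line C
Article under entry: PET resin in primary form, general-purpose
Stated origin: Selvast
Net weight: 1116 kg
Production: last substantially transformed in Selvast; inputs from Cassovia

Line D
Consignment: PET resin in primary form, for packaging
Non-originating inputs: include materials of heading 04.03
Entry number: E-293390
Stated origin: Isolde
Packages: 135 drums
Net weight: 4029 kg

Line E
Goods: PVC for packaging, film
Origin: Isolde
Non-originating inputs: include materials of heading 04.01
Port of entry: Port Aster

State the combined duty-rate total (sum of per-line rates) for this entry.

94%

Line A: polystyrene → 04.02; resin in primary form → 04.02.01; for packaging → 04.02.01.01. Scheduled 13%. No special measure applies. → 13%.
Line B: polystyrene → 04.02; tubing → 04.02.02; general-purpose → 04.02.02.01. Scheduled 5%. Selvast agreement on 04.03.04: 04.02.02.01 not covered. → 5%.
Line C: PET → 04.03; resin in primary form → 04.03.04; general-purpose → 04.03.04.02. Scheduled 18%. Selvast agreement on 04.03.04: not wholly obtained. → 18%.
Line D: PET → 04.03; resin in primary form → 04.03.04; for packaging → 04.03.04.01. Scheduled 38%. Isolde agreement on 04.03.02: 04.03.04.01 not covered. → 38%.
Line E: PVC → 04.01; film → 04.01.02; for packaging → 04.01.02.02. Scheduled 20%. Isolde agreement on 04.03.02: 04.01.02.02 not covered. → 20%.
Sum: 13% + 5% + 18% + 38% + 20% = 94%.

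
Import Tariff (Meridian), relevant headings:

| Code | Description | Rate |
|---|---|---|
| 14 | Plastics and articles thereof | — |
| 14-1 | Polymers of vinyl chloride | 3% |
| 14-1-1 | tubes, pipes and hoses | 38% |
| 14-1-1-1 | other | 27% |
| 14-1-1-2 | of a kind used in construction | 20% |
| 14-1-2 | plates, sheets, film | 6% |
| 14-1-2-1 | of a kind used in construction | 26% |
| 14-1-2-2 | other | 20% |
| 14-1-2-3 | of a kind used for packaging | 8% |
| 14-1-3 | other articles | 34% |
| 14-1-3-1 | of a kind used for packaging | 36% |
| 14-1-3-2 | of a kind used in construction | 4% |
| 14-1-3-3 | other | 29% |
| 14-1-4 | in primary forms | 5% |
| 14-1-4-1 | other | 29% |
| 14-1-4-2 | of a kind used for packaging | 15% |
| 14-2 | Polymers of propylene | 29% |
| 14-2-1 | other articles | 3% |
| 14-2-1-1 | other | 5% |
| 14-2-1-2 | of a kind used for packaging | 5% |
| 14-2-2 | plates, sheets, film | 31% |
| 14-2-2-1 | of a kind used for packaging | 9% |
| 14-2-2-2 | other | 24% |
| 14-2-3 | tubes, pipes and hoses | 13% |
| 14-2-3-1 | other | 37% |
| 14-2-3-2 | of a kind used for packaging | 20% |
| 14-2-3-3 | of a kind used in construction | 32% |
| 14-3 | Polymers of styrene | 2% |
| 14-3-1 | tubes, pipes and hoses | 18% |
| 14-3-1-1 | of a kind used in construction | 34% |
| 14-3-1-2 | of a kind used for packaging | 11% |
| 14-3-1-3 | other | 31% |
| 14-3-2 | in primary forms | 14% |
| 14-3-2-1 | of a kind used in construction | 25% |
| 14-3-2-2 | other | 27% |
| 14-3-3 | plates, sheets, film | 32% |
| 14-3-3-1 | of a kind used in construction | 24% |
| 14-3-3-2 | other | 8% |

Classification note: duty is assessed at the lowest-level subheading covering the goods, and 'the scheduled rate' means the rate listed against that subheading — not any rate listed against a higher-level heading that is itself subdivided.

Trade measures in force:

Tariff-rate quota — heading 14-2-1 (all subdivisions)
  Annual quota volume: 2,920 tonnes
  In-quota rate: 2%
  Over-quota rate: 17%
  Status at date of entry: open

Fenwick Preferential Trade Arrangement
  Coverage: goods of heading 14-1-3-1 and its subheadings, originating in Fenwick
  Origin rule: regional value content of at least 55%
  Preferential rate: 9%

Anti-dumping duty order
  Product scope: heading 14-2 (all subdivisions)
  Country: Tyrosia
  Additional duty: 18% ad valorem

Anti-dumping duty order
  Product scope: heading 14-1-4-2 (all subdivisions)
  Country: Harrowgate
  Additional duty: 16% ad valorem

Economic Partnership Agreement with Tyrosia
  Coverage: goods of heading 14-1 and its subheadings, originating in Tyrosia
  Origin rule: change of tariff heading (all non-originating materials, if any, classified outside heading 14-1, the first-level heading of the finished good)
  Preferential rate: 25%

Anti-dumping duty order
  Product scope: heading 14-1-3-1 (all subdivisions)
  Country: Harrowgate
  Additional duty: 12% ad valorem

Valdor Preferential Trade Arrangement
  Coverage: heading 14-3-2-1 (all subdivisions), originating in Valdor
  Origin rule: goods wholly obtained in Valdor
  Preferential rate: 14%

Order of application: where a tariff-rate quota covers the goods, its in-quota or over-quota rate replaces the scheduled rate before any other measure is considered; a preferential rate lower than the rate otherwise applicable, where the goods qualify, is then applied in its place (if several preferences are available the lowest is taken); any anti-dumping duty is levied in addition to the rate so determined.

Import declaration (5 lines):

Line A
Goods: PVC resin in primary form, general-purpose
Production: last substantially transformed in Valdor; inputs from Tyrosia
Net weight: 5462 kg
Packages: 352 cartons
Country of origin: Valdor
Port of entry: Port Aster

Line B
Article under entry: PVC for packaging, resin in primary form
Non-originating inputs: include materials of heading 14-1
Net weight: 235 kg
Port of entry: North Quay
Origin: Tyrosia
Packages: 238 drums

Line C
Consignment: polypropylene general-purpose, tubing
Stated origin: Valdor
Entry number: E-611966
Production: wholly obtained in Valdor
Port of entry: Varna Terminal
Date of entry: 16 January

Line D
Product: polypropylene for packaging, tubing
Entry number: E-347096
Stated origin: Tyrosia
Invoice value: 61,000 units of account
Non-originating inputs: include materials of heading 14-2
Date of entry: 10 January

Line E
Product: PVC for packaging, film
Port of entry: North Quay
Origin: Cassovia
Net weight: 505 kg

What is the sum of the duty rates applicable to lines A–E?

127%

Line A: PVC → 14-1; resin in primary form → 14-1-4; general-purpose → 14-1-4-1. Scheduled 29%. Valdor agreement on 14-3-2-1: 14-1-4-1 not covered. → 29%.
Line B: PVC → 14-1; resin in primary form → 14-1-4; for packaging → 14-1-4-2. Scheduled 15%. Tyrosia agreement on 14-1: CTH not met. → 15%.
Line C: polypropylene → 14-2; tubing → 14-2-3; general-purpose → 14-2-3-1. Scheduled 37%. Valdor agreement on 14-3-2-1: 14-2-3-1 not covered. → 37%.
Line D: polypropylene → 14-2; tubing → 14-2-3; for packaging → 14-2-3-2. Scheduled 20%. Tyrosia agreement on 14-1: 14-2-3-2 not covered; anti-dumping (Tyrosia, 14-2): +18%; total 20% + 18% = 38%. → 38%.
Line E: PVC → 14-1; film → 14-1-2; for packaging → 14-1-2-3. Scheduled 8%. No special measure applies. → 8%.
Sum: 29% + 15% + 37% + 38% + 8% = 127%.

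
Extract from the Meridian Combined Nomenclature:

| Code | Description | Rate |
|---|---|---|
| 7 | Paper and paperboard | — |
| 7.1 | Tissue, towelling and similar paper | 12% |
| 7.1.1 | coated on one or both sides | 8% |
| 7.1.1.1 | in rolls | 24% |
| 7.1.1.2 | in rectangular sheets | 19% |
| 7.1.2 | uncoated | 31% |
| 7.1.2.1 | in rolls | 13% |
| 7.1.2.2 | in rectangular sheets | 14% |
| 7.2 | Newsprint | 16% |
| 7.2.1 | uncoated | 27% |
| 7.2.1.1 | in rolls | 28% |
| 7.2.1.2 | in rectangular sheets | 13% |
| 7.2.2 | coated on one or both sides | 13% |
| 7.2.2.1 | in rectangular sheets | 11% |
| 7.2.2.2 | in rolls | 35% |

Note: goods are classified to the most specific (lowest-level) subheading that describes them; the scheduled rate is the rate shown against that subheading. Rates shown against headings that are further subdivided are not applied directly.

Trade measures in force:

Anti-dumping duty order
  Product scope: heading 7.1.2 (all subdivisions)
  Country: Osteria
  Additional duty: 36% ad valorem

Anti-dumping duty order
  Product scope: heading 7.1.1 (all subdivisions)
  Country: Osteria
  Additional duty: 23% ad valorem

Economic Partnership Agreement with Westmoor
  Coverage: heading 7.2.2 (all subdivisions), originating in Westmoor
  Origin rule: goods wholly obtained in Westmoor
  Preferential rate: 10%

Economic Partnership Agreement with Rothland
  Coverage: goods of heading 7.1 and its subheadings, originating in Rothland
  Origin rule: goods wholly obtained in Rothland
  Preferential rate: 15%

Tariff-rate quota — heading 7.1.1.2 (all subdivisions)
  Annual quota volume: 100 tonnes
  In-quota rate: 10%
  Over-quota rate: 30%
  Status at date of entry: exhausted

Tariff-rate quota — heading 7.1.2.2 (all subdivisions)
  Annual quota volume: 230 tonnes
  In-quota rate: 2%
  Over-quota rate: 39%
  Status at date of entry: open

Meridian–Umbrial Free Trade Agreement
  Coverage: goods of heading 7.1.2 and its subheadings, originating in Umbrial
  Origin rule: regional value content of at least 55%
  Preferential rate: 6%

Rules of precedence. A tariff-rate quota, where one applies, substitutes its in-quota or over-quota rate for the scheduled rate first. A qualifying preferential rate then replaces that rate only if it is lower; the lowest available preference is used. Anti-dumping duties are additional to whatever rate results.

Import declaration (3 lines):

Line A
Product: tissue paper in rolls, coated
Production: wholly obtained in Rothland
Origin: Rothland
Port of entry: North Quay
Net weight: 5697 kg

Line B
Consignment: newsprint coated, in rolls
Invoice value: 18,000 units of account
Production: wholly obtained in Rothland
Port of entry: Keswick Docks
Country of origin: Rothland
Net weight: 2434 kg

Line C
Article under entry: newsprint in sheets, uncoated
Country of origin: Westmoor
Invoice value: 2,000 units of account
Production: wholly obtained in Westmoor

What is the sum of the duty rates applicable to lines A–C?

63%

Line A: tissue paper → 7.1; coated → 7.1.1; in rolls → 7.1.1.1. Scheduled 24%. Rothland agreement on 7.1: wholly obtained → 15% available; preferential 15%. → 15%.
Line B: newsprint → 7.2; coated → 7.2.2; in rolls → 7.2.2.2. Scheduled 35%. Rothland agreement on 7.1: 7.2.2.2 not covered. → 35%.
Line C: newsprint → 7.2; uncoated → 7.2.1; in sheets → 7.2.1.2. Scheduled 13%. Westmoor agreement on 7.2.2: 7.2.1.2 not covered. → 13%.
Sum: 15% + 35% + 13% = 63%.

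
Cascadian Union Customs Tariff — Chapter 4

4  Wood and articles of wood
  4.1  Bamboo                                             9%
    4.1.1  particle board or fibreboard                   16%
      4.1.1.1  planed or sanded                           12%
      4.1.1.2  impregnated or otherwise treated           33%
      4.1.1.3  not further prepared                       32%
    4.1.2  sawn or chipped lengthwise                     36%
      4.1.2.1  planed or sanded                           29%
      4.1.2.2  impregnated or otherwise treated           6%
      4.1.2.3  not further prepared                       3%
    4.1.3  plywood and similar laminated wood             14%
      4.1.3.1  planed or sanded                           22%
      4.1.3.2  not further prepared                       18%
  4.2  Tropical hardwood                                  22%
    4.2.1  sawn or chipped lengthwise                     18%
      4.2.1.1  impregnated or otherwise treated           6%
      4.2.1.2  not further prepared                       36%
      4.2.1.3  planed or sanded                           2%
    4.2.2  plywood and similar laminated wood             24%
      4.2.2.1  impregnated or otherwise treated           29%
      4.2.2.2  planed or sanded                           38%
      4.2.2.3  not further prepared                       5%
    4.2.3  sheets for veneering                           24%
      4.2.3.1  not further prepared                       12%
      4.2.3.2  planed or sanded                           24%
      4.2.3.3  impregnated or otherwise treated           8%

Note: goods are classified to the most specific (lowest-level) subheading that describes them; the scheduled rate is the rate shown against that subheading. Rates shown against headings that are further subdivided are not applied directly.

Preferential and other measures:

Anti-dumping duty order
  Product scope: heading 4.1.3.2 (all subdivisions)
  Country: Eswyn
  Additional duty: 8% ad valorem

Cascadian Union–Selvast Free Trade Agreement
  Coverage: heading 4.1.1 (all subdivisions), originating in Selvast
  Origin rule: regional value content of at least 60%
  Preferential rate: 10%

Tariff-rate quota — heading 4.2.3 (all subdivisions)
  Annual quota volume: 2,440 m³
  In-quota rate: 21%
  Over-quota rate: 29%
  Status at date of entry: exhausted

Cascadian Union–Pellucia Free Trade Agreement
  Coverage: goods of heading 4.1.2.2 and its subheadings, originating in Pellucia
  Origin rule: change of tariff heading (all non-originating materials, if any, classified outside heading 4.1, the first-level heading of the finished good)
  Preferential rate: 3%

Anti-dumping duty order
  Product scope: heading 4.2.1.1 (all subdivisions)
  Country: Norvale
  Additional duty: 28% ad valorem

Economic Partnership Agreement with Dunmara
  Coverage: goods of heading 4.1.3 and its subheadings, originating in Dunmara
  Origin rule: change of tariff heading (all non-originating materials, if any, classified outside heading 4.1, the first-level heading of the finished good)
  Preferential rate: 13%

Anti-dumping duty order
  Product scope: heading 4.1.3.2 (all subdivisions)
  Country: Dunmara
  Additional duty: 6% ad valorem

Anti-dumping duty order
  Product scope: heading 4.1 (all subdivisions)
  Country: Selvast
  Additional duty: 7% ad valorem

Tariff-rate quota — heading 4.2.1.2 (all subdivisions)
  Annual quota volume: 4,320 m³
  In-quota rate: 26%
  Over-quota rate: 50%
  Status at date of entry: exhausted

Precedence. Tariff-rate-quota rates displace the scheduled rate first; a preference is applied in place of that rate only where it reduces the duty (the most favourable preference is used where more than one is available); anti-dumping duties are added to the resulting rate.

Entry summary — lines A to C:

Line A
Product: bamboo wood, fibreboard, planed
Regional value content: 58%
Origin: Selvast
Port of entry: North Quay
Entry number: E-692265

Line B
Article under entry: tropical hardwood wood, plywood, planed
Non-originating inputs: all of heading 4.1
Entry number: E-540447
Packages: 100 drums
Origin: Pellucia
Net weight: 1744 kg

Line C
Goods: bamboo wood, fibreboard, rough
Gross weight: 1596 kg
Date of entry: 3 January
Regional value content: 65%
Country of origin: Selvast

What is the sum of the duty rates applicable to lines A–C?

Line A: bamboo → 4.1; fibreboard → 4.1.1; planed → 4.1.1.1. Scheduled 12%. Selvast agreement on 4.1.1: RVC < 60%; anti-dumping (Selvast, 4.1): +7%; total 12% + 7% = 19%. → 19%.
Line B: tropical hardwood → 4.2; plywood → 4.2.2; planed → 4.2.2.2. Scheduled 38%. Pellucia agreement on 4.1.2.2: 4.2.2.2 not covered. → 38%.
Line C: bamboo → 4.1; fibreboard → 4.1.1; rough → 4.1.1.3. Scheduled 32%. Selvast agreement on 4.1.1: RVC ≥ 60% → 10% available; preferential 10%; anti-dumping (Selvast, 4.1): +7%; total 10% + 7% = 17%. → 17%.
Sum: 19% + 38% + 17% = 74%.

74%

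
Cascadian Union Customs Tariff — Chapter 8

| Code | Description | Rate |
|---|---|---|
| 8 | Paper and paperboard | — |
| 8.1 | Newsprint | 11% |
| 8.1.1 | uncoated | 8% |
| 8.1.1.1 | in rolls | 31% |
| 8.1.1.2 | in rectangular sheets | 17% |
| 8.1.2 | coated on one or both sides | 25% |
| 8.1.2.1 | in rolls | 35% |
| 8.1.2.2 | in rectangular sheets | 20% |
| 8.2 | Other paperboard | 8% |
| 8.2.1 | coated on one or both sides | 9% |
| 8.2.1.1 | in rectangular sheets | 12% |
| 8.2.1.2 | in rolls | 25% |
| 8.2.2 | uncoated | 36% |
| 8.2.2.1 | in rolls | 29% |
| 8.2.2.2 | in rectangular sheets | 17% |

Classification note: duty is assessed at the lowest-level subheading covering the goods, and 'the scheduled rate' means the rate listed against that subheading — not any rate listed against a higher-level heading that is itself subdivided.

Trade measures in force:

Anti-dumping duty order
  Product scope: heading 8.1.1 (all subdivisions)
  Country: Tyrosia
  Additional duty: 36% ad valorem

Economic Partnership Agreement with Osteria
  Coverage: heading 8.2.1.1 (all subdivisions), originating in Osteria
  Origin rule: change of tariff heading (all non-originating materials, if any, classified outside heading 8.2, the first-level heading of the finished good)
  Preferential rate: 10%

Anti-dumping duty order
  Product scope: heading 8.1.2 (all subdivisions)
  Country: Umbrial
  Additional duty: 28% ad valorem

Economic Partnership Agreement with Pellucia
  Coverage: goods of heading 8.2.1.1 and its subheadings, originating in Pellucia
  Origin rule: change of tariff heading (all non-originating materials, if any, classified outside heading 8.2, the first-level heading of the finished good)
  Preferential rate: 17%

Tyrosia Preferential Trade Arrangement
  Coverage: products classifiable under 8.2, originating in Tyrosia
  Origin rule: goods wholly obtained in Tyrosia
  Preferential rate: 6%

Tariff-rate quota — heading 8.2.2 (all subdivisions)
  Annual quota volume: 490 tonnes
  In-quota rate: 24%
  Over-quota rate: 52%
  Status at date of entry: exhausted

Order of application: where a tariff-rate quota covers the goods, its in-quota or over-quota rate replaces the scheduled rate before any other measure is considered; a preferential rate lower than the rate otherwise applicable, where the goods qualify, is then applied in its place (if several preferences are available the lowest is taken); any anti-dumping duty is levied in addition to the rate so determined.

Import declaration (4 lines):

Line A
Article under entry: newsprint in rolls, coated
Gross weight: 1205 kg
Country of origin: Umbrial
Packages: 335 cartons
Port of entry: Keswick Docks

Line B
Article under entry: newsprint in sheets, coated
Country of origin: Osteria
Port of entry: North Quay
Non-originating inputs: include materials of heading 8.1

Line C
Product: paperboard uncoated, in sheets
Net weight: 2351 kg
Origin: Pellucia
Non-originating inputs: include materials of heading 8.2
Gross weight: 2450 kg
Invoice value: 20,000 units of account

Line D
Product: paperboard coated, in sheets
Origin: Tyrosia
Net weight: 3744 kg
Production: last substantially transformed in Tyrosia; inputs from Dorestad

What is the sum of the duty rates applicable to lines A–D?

147%

Line A: newsprint → 8.1; coated → 8.1.2; in rolls → 8.1.2.1. Scheduled 35%. anti-dumping (Umbrial, 8.1.2): +28%; total 35% + 28% = 63%. → 63%.
Line B: newsprint → 8.1; coated → 8.1.2; in sheets → 8.1.2.2. Scheduled 20%. Osteria agreement on 8.2.1.1: 8.1.2.2 not covered. → 20%.
Line C: paperboard → 8.2; uncoated → 8.2.2; in sheets → 8.2.2.2. Scheduled 17%. quota on 8.2.2 exhausted → over-quota 52%; Pellucia agreement on 8.2.1.1: 8.2.2.2 not covered. → 52%.
Line D: paperboard → 8.2; coated → 8.2.1; in sheets → 8.2.1.1. Scheduled 12%. Tyrosia agreement on 8.2: not wholly obtained. → 12%.
Sum: 63% + 20% + 52% + 12% = 147%.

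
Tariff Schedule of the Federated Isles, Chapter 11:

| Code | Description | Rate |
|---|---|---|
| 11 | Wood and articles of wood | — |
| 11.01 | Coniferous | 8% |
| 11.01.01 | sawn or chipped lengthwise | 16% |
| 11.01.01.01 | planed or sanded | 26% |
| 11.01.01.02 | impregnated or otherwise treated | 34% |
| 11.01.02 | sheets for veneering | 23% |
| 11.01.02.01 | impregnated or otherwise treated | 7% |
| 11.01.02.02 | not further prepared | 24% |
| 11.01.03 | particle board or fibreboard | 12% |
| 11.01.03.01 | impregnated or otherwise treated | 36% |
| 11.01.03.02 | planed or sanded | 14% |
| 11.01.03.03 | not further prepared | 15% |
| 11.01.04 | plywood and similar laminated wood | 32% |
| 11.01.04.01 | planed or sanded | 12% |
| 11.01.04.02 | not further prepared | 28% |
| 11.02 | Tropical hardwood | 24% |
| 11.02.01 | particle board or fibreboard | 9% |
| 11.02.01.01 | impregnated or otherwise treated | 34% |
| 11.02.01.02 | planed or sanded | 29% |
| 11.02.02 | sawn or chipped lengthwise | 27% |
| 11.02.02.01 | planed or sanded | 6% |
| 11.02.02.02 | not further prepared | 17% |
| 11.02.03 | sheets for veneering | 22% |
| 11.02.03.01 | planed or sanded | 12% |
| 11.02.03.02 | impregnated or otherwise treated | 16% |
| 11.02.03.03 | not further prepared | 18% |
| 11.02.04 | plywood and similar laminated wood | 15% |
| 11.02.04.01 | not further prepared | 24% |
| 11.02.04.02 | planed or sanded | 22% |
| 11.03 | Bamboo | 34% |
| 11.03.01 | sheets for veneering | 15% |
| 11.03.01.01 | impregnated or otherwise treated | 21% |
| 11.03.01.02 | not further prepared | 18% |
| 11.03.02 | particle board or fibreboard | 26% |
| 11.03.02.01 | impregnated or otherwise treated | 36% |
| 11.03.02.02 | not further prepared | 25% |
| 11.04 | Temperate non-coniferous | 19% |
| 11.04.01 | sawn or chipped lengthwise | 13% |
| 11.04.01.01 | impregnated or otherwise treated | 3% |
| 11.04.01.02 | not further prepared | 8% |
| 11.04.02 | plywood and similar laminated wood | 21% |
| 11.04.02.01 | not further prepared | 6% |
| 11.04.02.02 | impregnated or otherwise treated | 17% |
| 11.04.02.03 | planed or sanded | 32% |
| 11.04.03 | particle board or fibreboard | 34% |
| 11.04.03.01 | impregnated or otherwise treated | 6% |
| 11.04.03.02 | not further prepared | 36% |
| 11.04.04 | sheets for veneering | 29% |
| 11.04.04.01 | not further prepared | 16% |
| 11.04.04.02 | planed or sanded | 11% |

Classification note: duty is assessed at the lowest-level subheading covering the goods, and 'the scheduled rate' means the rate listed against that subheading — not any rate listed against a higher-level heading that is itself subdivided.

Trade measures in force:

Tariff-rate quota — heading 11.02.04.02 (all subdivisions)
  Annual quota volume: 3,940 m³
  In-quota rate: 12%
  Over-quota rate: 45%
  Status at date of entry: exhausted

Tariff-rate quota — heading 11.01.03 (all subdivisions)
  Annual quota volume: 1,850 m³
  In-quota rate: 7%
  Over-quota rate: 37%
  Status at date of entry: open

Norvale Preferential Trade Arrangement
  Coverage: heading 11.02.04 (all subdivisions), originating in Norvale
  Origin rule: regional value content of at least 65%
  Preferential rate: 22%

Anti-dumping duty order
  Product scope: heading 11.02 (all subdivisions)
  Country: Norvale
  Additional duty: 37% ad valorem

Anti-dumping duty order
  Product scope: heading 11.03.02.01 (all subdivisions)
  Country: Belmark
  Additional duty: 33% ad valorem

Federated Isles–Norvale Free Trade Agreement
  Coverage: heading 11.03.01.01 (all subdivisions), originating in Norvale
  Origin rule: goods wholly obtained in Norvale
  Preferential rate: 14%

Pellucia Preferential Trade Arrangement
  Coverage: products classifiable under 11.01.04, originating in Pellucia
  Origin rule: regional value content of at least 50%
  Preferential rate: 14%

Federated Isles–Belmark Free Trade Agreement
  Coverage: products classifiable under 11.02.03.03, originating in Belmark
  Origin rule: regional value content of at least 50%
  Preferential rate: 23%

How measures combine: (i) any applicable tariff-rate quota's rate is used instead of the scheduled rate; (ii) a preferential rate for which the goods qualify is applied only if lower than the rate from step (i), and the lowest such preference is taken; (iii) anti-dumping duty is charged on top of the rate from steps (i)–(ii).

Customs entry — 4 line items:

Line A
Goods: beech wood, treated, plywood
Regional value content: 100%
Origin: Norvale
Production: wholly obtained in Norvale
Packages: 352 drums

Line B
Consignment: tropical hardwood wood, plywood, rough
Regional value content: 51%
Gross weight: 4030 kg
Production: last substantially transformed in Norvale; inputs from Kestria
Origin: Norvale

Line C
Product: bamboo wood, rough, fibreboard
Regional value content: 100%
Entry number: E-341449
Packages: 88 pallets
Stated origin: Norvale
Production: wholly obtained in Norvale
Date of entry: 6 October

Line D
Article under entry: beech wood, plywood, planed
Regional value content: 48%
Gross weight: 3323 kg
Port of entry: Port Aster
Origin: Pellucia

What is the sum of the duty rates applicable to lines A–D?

Line A: beech → 11.04; plywood → 11.04.02; treated → 11.04.02.02. Scheduled 17%. Norvale agreement on 11.02.04: 11.04.02.02 not covered; Norvale agreement on 11.03.01.01: 11.04.02.02 not covered. → 17%.
Line B: tropical hardwood → 11.02; plywood → 11.02.04; rough → 11.02.04.01. Scheduled 24%. Norvale agreement on 11.02.04: RVC < 65%; Norvale agreement on 11.03.01.01: 11.02.04.01 not covered; anti-dumping (Norvale, 11.02): +37%; total 24% + 37% = 61%. → 61%.
Line C: bamboo → 11.03; fibreboard → 11.03.02; rough → 11.03.02.02. Scheduled 25%. Norvale agreement on 11.02.04: 11.03.02.02 not covered; Norvale agreement on 11.03.01.01: 11.03.02.02 not covered. → 25%.
Line D: beech → 11.04; plywood → 11.04.02; planed → 11.04.02.03. Scheduled 32%. Pellucia agreement on 11.01.04: 11.04.02.03 not covered. → 32%.
Sum: 17% + 61% + 25% + 32% = 135%.

135%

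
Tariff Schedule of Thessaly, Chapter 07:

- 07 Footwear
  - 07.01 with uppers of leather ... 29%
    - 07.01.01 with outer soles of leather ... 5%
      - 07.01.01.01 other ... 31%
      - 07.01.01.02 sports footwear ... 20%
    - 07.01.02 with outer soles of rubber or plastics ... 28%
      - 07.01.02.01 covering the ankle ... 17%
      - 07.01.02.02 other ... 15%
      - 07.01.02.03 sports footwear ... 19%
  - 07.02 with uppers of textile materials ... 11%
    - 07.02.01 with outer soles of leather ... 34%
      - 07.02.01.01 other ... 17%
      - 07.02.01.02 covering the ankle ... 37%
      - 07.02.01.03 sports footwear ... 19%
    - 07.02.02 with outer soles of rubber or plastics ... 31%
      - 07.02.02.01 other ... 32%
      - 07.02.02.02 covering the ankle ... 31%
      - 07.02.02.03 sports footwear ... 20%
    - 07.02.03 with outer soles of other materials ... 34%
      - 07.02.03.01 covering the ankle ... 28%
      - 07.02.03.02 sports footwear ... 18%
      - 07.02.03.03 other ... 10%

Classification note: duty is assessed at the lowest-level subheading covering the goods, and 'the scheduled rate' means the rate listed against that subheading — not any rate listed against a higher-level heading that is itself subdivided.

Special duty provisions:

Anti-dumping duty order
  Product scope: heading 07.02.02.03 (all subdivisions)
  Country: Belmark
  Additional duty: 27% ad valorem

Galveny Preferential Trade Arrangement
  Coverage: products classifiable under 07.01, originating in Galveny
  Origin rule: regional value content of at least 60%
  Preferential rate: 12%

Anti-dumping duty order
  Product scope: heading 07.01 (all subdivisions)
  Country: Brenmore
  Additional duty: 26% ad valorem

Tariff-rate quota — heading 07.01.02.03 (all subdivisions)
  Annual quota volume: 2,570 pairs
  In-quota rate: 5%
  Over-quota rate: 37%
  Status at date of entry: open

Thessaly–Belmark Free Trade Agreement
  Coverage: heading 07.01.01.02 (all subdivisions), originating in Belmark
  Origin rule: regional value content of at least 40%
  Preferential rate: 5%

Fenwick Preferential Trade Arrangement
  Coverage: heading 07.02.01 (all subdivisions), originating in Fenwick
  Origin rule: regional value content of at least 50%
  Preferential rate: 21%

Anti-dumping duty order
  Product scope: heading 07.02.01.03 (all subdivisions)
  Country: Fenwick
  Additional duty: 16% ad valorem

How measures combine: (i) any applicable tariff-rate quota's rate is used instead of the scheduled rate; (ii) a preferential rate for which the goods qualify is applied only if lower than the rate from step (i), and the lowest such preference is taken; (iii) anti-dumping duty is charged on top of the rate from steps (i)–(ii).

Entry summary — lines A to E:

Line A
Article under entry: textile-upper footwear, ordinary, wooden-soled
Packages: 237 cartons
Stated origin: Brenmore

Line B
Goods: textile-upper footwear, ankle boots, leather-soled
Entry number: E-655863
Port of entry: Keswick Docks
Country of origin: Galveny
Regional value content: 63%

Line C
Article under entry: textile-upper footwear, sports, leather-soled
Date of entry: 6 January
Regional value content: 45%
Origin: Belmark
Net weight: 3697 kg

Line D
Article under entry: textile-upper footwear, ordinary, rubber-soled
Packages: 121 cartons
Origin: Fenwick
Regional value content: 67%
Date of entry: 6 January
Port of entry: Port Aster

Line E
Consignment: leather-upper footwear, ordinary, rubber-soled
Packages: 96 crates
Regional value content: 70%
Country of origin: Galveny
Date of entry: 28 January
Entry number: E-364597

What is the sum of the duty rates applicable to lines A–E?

Line A: textile-upper → 07.02; wooden-soled → 07.02.03; ordinary → 07.02.03.03. Scheduled 10%. No special measure applies. → 10%.
Line B: textile-upper → 07.02; leather-soled → 07.02.01; ankle boots → 07.02.01.02. Scheduled 37%. Galveny agreement on 07.01: 07.02.01.02 not covered. → 37%.
Line C: textile-upper → 07.02; leather-soled → 07.02.01; sports → 07.02.01.03. Scheduled 19%. Belmark agreement on 07.01.01.02: 07.02.01.03 not covered. → 19%.
Line D: textile-upper → 07.02; rubber-soled → 07.02.02; ordinary → 07.02.02.01. Scheduled 32%. Fenwick agreement on 07.02.01: 07.02.02.01 not covered. → 32%.
Line E: leather-upper → 07.01; rubber-soled → 07.01.02; ordinary → 07.01.02.02. Scheduled 15%. Galveny agreement on 07.01: RVC ≥ 60% → 12% available; preferential 12%. → 12%.
Sum: 10% + 37% + 19% + 32% + 12% = 110%.

110%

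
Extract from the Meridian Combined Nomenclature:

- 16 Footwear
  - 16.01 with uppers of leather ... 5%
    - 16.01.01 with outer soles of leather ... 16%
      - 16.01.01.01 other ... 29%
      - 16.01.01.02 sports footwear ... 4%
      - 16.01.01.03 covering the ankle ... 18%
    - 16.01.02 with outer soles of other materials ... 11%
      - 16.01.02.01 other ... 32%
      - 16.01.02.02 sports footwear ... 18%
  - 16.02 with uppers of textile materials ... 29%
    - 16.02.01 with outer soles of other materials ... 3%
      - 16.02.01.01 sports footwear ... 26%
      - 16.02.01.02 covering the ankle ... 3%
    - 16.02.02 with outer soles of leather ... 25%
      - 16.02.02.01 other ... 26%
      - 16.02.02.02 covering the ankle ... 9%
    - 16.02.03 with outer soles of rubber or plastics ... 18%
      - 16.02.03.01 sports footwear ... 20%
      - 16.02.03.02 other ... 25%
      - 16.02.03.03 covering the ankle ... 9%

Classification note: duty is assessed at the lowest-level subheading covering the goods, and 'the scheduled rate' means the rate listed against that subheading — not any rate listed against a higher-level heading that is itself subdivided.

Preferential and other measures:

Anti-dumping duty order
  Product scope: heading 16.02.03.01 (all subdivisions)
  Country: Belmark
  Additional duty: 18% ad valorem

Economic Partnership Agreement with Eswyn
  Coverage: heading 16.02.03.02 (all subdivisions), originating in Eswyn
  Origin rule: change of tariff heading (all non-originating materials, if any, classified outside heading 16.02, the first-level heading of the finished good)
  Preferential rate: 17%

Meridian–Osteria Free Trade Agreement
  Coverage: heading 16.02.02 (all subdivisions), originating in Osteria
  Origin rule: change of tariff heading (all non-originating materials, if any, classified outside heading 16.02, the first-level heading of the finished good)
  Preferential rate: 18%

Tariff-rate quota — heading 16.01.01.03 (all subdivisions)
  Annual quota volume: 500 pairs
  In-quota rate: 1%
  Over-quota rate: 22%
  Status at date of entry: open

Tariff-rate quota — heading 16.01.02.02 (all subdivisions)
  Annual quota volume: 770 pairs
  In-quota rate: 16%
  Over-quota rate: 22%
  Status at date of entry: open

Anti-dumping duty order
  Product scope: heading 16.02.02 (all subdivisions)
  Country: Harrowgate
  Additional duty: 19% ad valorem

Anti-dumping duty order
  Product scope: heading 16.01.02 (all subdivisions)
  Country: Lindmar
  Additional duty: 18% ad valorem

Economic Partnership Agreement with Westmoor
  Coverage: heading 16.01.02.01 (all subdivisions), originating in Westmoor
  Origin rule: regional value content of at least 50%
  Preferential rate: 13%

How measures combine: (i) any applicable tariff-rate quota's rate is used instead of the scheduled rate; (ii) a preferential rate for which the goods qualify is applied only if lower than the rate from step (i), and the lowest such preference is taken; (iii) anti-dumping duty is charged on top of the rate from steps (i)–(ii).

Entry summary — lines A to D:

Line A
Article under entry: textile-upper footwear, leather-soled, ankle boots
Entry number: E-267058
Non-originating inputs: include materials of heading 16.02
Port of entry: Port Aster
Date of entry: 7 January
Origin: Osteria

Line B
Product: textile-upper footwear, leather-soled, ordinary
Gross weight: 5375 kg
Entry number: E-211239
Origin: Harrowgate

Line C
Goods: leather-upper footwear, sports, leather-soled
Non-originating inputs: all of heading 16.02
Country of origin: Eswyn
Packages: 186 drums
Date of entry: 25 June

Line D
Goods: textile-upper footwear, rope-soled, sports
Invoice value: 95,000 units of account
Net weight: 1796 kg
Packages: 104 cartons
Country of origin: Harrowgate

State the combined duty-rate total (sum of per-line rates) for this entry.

84%

Line A: textile-upper → 16.02; leather-soled → 16.02.02; ankle boots → 16.02.02.02. Scheduled 9%. Osteria agreement on 16.02.02: CTH not met. → 9%.
Line B: textile-upper → 16.02; leather-soled → 16.02.02; ordinary → 16.02.02.01. Scheduled 26%. anti-dumping (Harrowgate, 16.02.02): +19%; total 26% + 19% = 45%. → 45%.
Line C: leather-upper → 16.01; leather-soled → 16.01.01; sports → 16.01.01.02. Scheduled 4%. Eswyn agreement on 16.02.03.02: 16.01.01.02 not covered. → 4%.
Line D: textile-upper → 16.02; rope-soled → 16.02.01; sports → 16.02.01.01. Scheduled 26%. No special measure applies. → 26%.
Sum: 9% + 45% + 4% + 26% = 84%.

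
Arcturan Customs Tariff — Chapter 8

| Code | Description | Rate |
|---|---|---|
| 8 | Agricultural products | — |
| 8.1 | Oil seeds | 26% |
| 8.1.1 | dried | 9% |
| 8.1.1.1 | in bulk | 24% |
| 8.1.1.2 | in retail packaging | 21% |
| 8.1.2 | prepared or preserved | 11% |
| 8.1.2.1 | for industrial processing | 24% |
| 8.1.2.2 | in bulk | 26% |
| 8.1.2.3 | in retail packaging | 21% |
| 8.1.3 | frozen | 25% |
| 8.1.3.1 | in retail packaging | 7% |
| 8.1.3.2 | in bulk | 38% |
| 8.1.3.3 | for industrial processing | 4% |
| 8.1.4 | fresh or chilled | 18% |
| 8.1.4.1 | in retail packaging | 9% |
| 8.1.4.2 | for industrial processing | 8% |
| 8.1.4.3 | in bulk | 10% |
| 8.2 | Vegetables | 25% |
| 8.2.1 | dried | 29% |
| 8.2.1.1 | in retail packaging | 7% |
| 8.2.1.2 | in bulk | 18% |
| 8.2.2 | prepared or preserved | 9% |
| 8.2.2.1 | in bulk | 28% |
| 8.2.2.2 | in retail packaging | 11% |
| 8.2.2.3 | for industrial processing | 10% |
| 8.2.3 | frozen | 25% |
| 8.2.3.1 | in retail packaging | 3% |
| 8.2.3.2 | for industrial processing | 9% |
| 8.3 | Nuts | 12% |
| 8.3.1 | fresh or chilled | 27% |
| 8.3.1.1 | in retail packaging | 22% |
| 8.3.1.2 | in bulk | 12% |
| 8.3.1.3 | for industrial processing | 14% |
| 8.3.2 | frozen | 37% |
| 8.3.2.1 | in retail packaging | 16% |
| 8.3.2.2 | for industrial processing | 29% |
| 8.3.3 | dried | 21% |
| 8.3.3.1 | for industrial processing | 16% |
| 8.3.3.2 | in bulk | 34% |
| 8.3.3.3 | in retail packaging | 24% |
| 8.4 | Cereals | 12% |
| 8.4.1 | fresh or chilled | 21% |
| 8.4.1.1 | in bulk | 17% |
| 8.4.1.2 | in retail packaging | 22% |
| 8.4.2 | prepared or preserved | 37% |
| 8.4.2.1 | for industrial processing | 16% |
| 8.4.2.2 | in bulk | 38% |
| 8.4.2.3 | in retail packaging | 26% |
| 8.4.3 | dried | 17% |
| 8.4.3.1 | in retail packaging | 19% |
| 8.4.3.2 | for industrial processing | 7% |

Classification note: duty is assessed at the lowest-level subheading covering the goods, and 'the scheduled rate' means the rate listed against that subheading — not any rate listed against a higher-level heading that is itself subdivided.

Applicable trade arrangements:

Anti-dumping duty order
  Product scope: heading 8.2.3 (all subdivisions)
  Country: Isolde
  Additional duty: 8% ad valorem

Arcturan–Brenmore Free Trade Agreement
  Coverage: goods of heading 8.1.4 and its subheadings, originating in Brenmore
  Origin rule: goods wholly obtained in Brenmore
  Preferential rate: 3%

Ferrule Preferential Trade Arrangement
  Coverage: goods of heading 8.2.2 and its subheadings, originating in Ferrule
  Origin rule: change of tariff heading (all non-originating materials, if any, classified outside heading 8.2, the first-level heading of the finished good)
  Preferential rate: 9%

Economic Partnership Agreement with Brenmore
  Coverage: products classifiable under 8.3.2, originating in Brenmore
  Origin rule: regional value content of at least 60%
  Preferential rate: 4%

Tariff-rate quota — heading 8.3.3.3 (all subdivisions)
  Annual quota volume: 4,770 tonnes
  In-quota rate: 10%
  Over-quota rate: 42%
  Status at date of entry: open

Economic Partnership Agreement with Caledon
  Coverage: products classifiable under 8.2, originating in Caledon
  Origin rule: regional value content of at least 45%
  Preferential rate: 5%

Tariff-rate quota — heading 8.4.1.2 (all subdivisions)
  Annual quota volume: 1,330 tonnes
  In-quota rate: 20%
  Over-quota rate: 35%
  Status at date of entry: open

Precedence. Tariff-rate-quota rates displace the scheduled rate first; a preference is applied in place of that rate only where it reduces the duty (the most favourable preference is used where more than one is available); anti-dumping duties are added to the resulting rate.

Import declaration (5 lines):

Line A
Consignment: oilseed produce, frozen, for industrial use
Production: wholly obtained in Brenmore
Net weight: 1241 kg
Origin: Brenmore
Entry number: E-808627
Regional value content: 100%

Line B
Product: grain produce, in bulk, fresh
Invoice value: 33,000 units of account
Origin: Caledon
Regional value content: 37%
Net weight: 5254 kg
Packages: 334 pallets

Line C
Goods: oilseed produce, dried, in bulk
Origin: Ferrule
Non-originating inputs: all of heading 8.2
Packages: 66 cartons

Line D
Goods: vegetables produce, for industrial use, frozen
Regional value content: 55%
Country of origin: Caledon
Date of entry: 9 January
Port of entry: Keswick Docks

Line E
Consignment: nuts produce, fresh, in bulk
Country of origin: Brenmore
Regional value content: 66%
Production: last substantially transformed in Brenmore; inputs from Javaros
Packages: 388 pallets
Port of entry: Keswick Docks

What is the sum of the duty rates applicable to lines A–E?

Line A: oilseed → 8.1; frozen → 8.1.3; for industrial use → 8.1.3.3. Scheduled 4%. Brenmore agreement on 8.1.4: 8.1.3.3 not covered; Brenmore agreement on 8.3.2: 8.1.3.3 not covered. → 4%.
Line B: grain → 8.4; fresh → 8.4.1; in bulk → 8.4.1.1. Scheduled 17%. Caledon agreement on 8.2: 8.4.1.1 not covered. → 17%.
Line C: oilseed → 8.1; dried → 8.1.1; in bulk → 8.1.1.1. Scheduled 24%. Ferrule agreement on 8.2.2: 8.1.1.1 not covered. → 24%.
Line D: vegetables → 8.2; frozen → 8.2.3; for industrial use → 8.2.3.2. Scheduled 9%. Caledon agreement on 8.2: RVC ≥ 45% → 5% available; preferential 5%. → 5%.
Line E: nuts → 8.3; fresh → 8.3.1; in bulk → 8.3.1.2. Scheduled 12%. Brenmore agreement on 8.1.4: 8.3.1.2 not covered; Brenmore agreement on 8.3.2: 8.3.1.2 not covered. → 12%.
Sum: 4% + 17% + 24% + 5% + 12% = 62%.

62%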